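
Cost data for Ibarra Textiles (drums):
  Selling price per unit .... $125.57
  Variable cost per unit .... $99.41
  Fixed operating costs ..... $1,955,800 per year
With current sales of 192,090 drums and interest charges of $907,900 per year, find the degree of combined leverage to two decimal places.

Total contribution margin = 192,090 × $26.16 = $5,025,074.40.
Subtracting fixed costs: EBIT = $5,025,074.40 − $1,955,800 = $3,069,274.40. Interest = $907,900.00, so EBIT − I = $2,161,374.40.
DCL = contribution ÷ (EBIT − I) = $5,025,074.40 ÷ $2,161,374.40 = 2.3249.

2.32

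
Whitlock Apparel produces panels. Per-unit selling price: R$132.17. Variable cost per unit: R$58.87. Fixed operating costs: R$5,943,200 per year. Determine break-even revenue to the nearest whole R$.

R$10,716,409

Contribution margin per unit = R$132.17 − R$58.87 = R$73.30, a CM ratio of R$73.30 ÷ R$132.17 = 0.5546.
Break-even revenue = fixed costs × price ÷ CM = R$5,943,200 × R$132.17 ÷ R$73.30 = R$10,716,409.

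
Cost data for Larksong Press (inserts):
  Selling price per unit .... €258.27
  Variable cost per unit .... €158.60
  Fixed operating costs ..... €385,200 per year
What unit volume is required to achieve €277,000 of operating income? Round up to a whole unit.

6,644 inserts

Each unit contributes €258.27 − €158.60 = €99.67.
Need Q such that Q × €99.67 − €385,200 = €277,000, i.e. Q = €662,200 / €99.67 = 6,643.92 → 6,644.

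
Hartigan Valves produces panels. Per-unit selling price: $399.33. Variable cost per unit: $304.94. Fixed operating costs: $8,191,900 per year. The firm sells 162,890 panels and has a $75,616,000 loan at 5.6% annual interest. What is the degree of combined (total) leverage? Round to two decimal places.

5.21

Total contribution margin = 162,890 × $94.39 = $15,375,187.10.
EBIT = $15,375,187.10 − $8,191,900 = $7,183,287.10. Interest = $4,234,496.00.
DOL = $15,375,187.10 ÷ $7,183,287.10 = 2.1404; DFL = $7,183,287.10 ÷ $2,948,791.10 = 2.4360.
DCL = DOL × DFL = 2.1404 × 2.4360 = 5.2140.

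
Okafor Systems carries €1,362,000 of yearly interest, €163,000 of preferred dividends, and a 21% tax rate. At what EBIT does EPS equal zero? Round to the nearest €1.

€1,568,329

Preferred dividends are paid after tax, so their pre-tax equivalent is €163,000 ÷ (1 − 0.21) = €206,329.11.
Financial break-even EBIT = interest + D_p ÷ (1 − t) = €1,362,000 + €206,329.11 = €1,568,329.11.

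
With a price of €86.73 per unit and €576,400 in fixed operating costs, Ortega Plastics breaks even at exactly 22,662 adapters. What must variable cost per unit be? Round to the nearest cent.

At break-even, FC = Q × (P − VC), so P − VC = €576,400 ÷ 22,662 = €25.4346.
Variable cost per unit = €86.73 − €25.4346 = €61.30.

€61.30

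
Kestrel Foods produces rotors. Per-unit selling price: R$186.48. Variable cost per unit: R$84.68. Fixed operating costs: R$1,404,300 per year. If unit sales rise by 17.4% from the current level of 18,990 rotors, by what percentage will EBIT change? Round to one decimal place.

+63.6%

At 18,990 units, contribution = 18,990 × R$101.80 = R$1,933,182.00.
Subtracting fixed costs: EBIT = R$1,933,182.00 − R$1,404,300 = R$528,882.00.
So DOL = total CM / EBIT = R$1,933,182.00 / R$528,882.00 = 3.6552.
So EBIT moves 3.6552 × (+17.4%) = +63.6%.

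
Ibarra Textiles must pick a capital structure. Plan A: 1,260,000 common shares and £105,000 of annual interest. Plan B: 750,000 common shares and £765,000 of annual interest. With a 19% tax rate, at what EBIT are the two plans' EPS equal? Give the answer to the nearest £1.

£1,735,588

Set EPS_A = EPS_B: (EBIT − £105,000)(1 − 0.19) ÷ 1,260,000 = (EBIT − £765,000)(1 − 0.19) ÷ 750,000.
The (1 − t) factor cancels: (EBIT − 105,000) × 750,000 = (EBIT − 765,000) × 1,260,000.
EBIT × (1,260,000 − 750,000) = 765,000 × 1,260,000 − 105,000 × 750,000 = 885,150,000,000, so EBIT = 885,150,000,000 ÷ 510,000 = 1,735,588.24.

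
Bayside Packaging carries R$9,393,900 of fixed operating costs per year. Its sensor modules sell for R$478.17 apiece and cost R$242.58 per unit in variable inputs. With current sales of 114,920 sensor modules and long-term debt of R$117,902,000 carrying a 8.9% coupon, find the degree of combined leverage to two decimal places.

3.77

Total contribution margin = 114,920 × R$235.59 = R$27,074,002.80.
EBIT = R$27,074,002.80 − R$9,393,900 = R$17,680,102.80. Interest = R$10,493,278.00.
DOL = R$27,074,002.80 ÷ R$17,680,102.80 = 1.5313; DFL = R$17,680,102.80 ÷ R$7,186,824.80 = 2.4601.
DCL = DOL × DFL = 1.5313 × 2.4601 = 3.7672.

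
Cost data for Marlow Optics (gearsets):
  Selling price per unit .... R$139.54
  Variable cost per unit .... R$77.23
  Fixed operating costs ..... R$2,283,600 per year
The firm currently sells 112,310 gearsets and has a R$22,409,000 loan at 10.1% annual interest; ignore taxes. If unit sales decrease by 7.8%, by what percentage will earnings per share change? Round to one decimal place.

Total contribution margin = 112,310 × R$62.31 = R$6,998,036.10.
Subtracting fixed costs: EBIT = R$6,998,036.10 − R$2,283,600 = R$4,714,436.10.
Interest = R$2,263,309.00, so EBIT − I = R$2,451,127.10.
DCL = total CM / (EBIT − I) = R$6,998,036.10 / R$2,451,127.10 = 2.8550.
%ΔEPS = DCL × %ΔSales = 2.8550 × -7.8% = -22.3%.

-22.3%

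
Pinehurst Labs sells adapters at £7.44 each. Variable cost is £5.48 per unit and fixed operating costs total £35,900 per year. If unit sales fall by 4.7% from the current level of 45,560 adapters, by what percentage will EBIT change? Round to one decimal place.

Contribution at this volume is 45,560 × £1.96 = £89,297.60.
EBIT = £89,297.60 − £35,900 = £53,397.60.
So DOL = total CM / EBIT = £89,297.60 / £53,397.60 = 1.6723.
%ΔEBIT = DOL × %ΔSales = 1.6723 × -4.7% = -7.9%.

-7.9%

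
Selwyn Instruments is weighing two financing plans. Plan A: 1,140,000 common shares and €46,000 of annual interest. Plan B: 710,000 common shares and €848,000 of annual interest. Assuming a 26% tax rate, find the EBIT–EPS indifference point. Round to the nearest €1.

At indifference, (EBIT − 46,000)(1 − t)/1,140,000 = (EBIT − 848,000)(1 − t)/710,000.
The (1 − t) factor cancels: (EBIT − 46,000) × 710,000 = (EBIT − 848,000) × 1,140,000.
EBIT × (1,140,000 − 710,000) = 848,000 × 1,140,000 − 46,000 × 710,000 = 934,060,000,000, so EBIT = 934,060,000,000 ÷ 430,000 = 2,172,232.56.

€2,172,233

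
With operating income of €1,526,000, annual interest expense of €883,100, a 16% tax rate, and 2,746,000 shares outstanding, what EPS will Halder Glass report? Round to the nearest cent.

Pre-tax income = €1,526,000 − €883,100.00 = €642,900.00.
After tax at 16%: net income = €642,900.00 × 0.84 = €540,036.00.
EPS = €540,036.00 ÷ 2,746,000 = €0.20.

€0.20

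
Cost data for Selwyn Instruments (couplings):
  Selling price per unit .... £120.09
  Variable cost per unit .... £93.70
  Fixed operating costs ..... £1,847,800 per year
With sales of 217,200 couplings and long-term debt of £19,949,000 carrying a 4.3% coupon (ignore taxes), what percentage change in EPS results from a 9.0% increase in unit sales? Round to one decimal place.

+17.0%

At 217,200 units, contribution = 217,200 × £26.39 = £5,731,908.00.
Operating income = contribution − fixed costs = £5,731,908.00 − £1,847,800 = £3,884,108.00.
After interest of £857,807.00, pre-tax earnings = £3,026,301.00.
Degree of combined leverage = contribution ÷ (EBIT − I) = £5,731,908.00 ÷ £3,026,301.00 = 1.8940.
EPS therefore changes by 1.8940 × (+9.0%) = +17.0%.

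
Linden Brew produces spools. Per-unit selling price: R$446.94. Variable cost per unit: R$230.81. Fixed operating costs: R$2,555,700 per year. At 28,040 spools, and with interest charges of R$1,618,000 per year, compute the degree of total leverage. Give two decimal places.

At 28,040 units, contribution = 28,040 × R$216.13 = R$6,060,285.20.
Subtracting fixed costs: EBIT = R$6,060,285.20 − R$2,555,700 = R$3,504,585.20. Interest = R$1,618,000.00.
DOL = R$6,060,285.20 ÷ R$3,504,585.20 = 1.7292; DFL = R$3,504,585.20 ÷ R$1,886,585.20 = 1.8576.
Combined leverage = 1.7292 × 1.8576 = 3.2122.

3.21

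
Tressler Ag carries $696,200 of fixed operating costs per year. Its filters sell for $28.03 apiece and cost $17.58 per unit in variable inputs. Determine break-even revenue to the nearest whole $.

$1,867,415

Contribution margin per unit = $28.03 − $17.58 = $10.45, a CM ratio of $10.45 ÷ $28.03 = 0.3728.
Break-even sales = FC ÷ CM ratio = $696,200 × $28.03 / $10.45 = $1,867,415.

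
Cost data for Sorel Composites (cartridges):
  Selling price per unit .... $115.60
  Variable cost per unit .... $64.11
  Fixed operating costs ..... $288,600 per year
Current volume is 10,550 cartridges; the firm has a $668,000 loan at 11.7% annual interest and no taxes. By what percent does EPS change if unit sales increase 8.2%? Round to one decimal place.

Total contribution margin = 10,550 × $51.49 = $543,219.50.
Operating income = contribution − fixed costs = $543,219.50 − $288,600 = $254,619.50.
Interest = $78,156.00, so EBIT − I = $176,463.50.
Degree of combined leverage = contribution ÷ (EBIT − I) = $543,219.50 ÷ $176,463.50 = 3.0784.
%ΔEPS = DCL × %ΔSales = 3.0784 × +8.2% = +25.2%.

+25.2%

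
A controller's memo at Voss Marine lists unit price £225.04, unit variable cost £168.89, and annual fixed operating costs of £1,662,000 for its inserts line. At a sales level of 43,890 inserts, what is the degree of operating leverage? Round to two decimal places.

3.07

Contribution at this volume is 43,890 × £56.15 = £2,464,423.50.
EBIT = £2,464,423.50 − £1,662,000 = £802,423.50.
DOL = contribution ÷ EBIT = £2,464,423.50 ÷ £802,423.50 = 3.0712.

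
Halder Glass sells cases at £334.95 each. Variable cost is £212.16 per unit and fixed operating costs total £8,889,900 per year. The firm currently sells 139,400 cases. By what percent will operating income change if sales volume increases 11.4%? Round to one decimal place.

+23.7%

At 139,400 units, contribution = 139,400 × £122.79 = £17,116,926.00.
Operating income = contribution − fixed costs = £17,116,926.00 − £8,889,900 = £8,227,026.00.
Degree of operating leverage = £17,116,926.00 / £8,227,026.00 = 2.0806.
So EBIT moves 2.0806 × (+11.4%) = +23.7%.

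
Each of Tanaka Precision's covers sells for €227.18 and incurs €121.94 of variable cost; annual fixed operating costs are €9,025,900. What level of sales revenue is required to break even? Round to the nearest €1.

€19,484,074

CM per unit = €227.18 − €121.94 = €105.24; CM ratio = €105.24 / €227.18 = 0.4632.
Break-even revenue = fixed costs × price ÷ CM = €9,025,900 × €227.18 ÷ €105.24 = €19,484,074.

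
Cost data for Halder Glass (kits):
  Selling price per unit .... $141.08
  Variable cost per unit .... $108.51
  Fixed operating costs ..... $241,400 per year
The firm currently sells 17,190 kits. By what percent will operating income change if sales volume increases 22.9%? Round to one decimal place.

Total contribution margin = 17,190 × $32.57 = $559,878.30.
EBIT = $559,878.30 − $241,400 = $318,478.30.
DOL = contribution ÷ EBIT = $559,878.30 ÷ $318,478.30 = 1.7580.
Operating income changes by 1.7580 × +22.9% = +40.3%.

+40.3%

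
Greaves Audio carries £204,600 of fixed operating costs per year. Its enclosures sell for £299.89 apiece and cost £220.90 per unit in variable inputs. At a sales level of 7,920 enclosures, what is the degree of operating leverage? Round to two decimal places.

1.49

Total contribution margin = 7,920 × £78.99 = £625,600.80.
EBIT = £625,600.80 − £204,600 = £421,000.80.
So DOL = total CM / EBIT = £625,600.80 / £421,000.80 = 1.4860.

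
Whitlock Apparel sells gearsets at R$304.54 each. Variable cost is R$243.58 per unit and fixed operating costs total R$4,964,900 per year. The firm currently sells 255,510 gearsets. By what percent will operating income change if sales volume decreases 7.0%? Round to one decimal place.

-10.3%

At 255,510 units, contribution = 255,510 × R$60.96 = R$15,575,889.60.
EBIT = R$15,575,889.60 − R$4,964,900 = R$10,610,989.60.
So DOL = total CM / EBIT = R$15,575,889.60 / R$10,610,989.60 = 1.4679.
Operating income changes by 1.4679 × -7.0% = -10.3%.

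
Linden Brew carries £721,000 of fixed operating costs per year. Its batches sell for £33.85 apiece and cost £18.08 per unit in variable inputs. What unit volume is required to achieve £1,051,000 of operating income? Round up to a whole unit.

Each unit contributes £33.85 − £18.08 = £15.77.
Units = (FC + target) / CM = (£721,000 + £1,051,000) / £15.77 = 112,365.25, so 112,366 batches.

112,366 batches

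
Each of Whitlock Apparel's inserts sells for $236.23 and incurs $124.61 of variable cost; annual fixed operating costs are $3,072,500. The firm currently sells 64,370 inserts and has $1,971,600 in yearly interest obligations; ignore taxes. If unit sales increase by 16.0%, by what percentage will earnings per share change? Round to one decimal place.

Contribution at this volume is 64,370 × $111.62 = $7,184,979.40.
Subtracting fixed costs: EBIT = $7,184,979.40 − $3,072,500 = $4,112,479.40.
After interest of $1,971,600.00, pre-tax earnings = $2,140,879.40.
DCL = total CM / (EBIT − I) = $7,184,979.40 / $2,140,879.40 = 3.3561.
EPS therefore changes by 3.3561 × (+16.0%) = +53.7%.

+53.7%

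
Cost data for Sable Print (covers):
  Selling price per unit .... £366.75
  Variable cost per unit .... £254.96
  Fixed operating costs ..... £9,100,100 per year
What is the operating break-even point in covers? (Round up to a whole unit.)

81,404 covers

Each unit contributes £366.75 − £254.96 = £111.79.
Break-even Q = £9,100,100 / £111.79 = 81,403.52 → 81,404 covers.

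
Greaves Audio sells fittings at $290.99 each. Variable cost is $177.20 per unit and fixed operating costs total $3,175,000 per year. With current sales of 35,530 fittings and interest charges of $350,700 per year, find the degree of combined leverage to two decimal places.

At 35,530 units, contribution = 35,530 × $113.79 = $4,042,958.70.
EBIT = $4,042,958.70 − $3,175,000 = $867,958.70. Interest = $350,700.00.
DOL = $4,042,958.70 ÷ $867,958.70 = 4.6580; DFL = $867,958.70 ÷ $517,258.70 = 1.6780.
DCL = DOL × DFL = 4.6580 × 1.6780 = 7.8161.

7.82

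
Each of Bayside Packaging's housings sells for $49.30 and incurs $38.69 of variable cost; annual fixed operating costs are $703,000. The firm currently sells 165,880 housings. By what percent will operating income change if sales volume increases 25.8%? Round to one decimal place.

+43.0%

Contribution at this volume is 165,880 × $10.61 = $1,759,986.80.
Operating income = contribution − fixed costs = $1,759,986.80 − $703,000 = $1,056,986.80.
Degree of operating leverage = $1,759,986.80 / $1,056,986.80 = 1.6651.
So EBIT moves 1.6651 × (+25.8%) = +43.0%.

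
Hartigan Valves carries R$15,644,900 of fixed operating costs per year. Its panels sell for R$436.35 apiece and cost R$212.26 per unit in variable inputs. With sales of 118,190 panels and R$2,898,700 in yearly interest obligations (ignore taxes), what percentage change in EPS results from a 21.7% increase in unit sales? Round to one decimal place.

+72.4%

At 118,190 units, contribution = 118,190 × R$224.09 = R$26,485,197.10.
Subtracting fixed costs: EBIT = R$26,485,197.10 − R$15,644,900 = R$10,840,297.10.
Interest = R$2,898,700.00, so EBIT − I = R$7,941,597.10.
DCL = total CM / (EBIT − I) = R$26,485,197.10 / R$7,941,597.10 = 3.3350.
%ΔEPS = DCL × %ΔSales = 3.3350 × +21.7% = +72.4%.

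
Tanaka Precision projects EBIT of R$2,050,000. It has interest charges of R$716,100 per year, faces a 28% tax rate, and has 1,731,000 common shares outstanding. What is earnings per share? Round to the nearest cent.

Interest = R$716,100.00, so EBT = R$2,050,000 − R$716,100.00 = R$1,333,900.00.
After tax at 28%: net income = R$1,333,900.00 × 0.72 = R$960,408.00.
EPS = R$960,408.00 ÷ 1,731,000 = R$0.55.

R$0.55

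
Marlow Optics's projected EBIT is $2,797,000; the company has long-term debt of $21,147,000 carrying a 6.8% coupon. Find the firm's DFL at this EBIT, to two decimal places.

Annual interest charges come to $1,437,996.00.
Degree of financial leverage = EBIT / (EBIT − interest) = $2,797,000 / $1,359,004.00 = 2.0581.

2.06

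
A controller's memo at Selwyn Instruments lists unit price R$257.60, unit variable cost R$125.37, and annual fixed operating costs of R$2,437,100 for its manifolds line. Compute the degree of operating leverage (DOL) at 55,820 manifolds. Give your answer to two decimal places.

Contribution at this volume is 55,820 × R$132.23 = R$7,381,078.60.
Operating income = contribution − fixed costs = R$7,381,078.60 − R$2,437,100 = R$4,943,978.60.
Degree of operating leverage = R$7,381,078.60 / R$4,943,978.60 = 1.4929.

1.49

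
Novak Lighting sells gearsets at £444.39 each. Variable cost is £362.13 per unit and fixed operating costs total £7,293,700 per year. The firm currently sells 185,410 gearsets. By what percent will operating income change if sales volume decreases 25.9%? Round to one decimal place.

-49.6%

Total contribution margin = 185,410 × £82.26 = £15,251,826.60.
EBIT = £15,251,826.60 − £7,293,700 = £7,958,126.60.
Degree of operating leverage = £15,251,826.60 / £7,958,126.60 = 1.9165.
%ΔEBIT = DOL × %ΔSales = 1.9165 × -25.9% = -49.6%.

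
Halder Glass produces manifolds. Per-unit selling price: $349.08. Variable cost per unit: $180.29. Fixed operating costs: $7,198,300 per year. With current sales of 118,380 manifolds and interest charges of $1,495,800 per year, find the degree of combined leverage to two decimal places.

At 118,380 units, contribution = 118,380 × $168.79 = $19,981,360.20.
EBIT = $19,981,360.20 − $7,198,300 = $12,783,060.20. Interest = $1,495,800.00.
DOL = $19,981,360.20 ÷ $12,783,060.20 = 1.5631; DFL = $12,783,060.20 ÷ $11,287,260.20 = 1.1325.
DCL = DOL × DFL = 1.5631 × 1.1325 = 1.7702.

1.77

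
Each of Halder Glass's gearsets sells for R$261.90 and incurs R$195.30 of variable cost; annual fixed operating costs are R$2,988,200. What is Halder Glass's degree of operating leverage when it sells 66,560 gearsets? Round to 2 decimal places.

3.07

Contribution at this volume is 66,560 × R$66.60 = R$4,432,896.00.
Subtracting fixed costs: EBIT = R$4,432,896.00 − R$2,988,200 = R$1,444,696.00.
Degree of operating leverage = R$4,432,896.00 / R$1,444,696.00 = 3.0684.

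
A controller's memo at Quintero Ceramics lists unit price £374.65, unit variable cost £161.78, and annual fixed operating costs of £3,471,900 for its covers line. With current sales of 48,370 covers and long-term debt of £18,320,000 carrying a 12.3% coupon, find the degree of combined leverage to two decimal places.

2.25

Contribution at this volume is 48,370 × £212.87 = £10,296,521.90.
Operating income = contribution − fixed costs = £10,296,521.90 − £3,471,900 = £6,824,621.90. Interest = £2,253,360.00, so EBIT − I = £4,571,261.90.
DCL = contribution ÷ (EBIT − I) = £10,296,521.90 ÷ £4,571,261.90 = 2.2524.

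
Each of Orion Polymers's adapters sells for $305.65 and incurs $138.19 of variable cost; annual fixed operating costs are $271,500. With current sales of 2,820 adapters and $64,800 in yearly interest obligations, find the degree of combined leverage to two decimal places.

3.47

Total contribution margin = 2,820 × $167.46 = $472,237.20.
EBIT = $472,237.20 − $271,500 = $200,737.20. Interest = $64,800.00, so EBIT − I = $135,937.20.
Degree of total leverage = total CM / (EBIT − interest) = $472,237.20 / $135,937.20 = 3.4739.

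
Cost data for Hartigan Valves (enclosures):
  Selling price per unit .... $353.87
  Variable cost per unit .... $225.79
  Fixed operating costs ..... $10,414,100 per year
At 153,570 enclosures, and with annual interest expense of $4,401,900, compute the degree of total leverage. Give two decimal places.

4.05

Total contribution margin = 153,570 × $128.08 = $19,669,245.60.
Operating income = contribution − fixed costs = $19,669,245.60 − $10,414,100 = $9,255,145.60. Interest = $4,401,900.00.
DOL = $19,669,245.60 ÷ $9,255,145.60 = 2.1252; DFL = $9,255,145.60 ÷ $4,853,245.60 = 1.9070.
Combined leverage = 2.1252 × 1.9070 = 4.0528.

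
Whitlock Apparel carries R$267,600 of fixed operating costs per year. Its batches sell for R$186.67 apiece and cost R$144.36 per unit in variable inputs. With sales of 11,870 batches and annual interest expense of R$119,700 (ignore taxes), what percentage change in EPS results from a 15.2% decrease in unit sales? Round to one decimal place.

-66.4%

Total contribution margin = 11,870 × R$42.31 = R$502,219.70.
Operating income = contribution − fixed costs = R$502,219.70 − R$267,600 = R$234,619.70.
Interest = R$119,700.00, so EBIT − I = R$114,919.70.
DCL = total CM / (EBIT − I) = R$502,219.70 / R$114,919.70 = 4.3702.
EPS therefore changes by 4.3702 × (-15.2%) = -66.4%.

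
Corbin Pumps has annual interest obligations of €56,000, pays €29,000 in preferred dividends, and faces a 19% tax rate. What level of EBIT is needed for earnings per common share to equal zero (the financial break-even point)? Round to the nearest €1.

€91,802

Grossing the preferred dividend up to pre-tax terms: €29,000 / (1 − 0.19) = €35,802.47.
EPS = 0 when EBIT covers interest plus the pre-tax preferred burden: €56,000 + €35,802.47 = €91,802.47.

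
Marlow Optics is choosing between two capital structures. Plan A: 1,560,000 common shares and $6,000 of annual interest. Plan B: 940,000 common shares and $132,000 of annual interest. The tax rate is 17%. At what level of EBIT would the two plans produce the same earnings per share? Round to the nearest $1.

Set EPS_A = EPS_B: (EBIT − $6,000)(1 − 0.17) ÷ 1,560,000 = (EBIT − $132,000)(1 − 0.17) ÷ 940,000.
The (1 − t) factor cancels: (EBIT − 6,000) × 940,000 = (EBIT − 132,000) × 1,560,000.
EBIT × (1,560,000 − 940,000) = 132,000 × 1,560,000 − 6,000 × 940,000 = 200,280,000,000, so EBIT = 200,280,000,000 ÷ 620,000 = 323,032.26.

$323,032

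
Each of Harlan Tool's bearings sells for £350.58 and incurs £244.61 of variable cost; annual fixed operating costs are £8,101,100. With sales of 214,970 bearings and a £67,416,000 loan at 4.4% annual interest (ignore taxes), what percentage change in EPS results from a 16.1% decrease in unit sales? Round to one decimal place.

-31.3%

Total contribution margin = 214,970 × £105.97 = £22,780,370.90.
EBIT = £22,780,370.90 − £8,101,100 = £14,679,270.90.
Interest = £2,966,304.00, so EBIT − I = £11,712,966.90.
DCL = total CM / (EBIT − I) = £22,780,370.90 / £11,712,966.90 = 1.9449.
EPS therefore changes by 1.9449 × (-16.1%) = -31.3%.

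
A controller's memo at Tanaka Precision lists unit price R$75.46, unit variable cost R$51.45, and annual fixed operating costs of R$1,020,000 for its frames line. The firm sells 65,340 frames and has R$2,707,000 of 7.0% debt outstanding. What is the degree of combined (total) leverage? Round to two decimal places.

4.37

Total contribution margin = 65,340 × R$24.01 = R$1,568,813.40.
Operating income = contribution − fixed costs = R$1,568,813.40 − R$1,020,000 = R$548,813.40. Interest = R$189,490.00.
DOL = R$1,568,813.40 ÷ R$548,813.40 = 2.8586; DFL = R$548,813.40 ÷ R$359,323.40 = 1.5274.
DCL = DOL × DFL = 2.8586 × 1.5274 = 4.3662.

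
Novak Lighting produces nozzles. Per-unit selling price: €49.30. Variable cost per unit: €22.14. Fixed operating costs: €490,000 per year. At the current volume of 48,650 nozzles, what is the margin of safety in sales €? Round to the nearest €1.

€1,509,012

Unit CM = price − variable cost = €49.30 − €22.14 = €27.16. Break-even units = €490,000 ÷ €27.16 = 18,041.24; break-even revenue = 18,041.24 × €49.30 = €889,432.99.
Actual sales revenue = 48,650 × €49.30 = €2,398,445.00.
Margin of safety = €2,398,445.00 − €889,432.99 = €1,509,012.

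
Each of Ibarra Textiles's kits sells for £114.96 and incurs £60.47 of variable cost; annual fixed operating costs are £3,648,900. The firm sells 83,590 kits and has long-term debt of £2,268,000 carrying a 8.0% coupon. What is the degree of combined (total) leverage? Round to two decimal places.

6.29

At 83,590 units, contribution = 83,590 × £54.49 = £4,554,819.10.
Operating income = contribution − fixed costs = £4,554,819.10 − £3,648,900 = £905,919.10. Interest = £181,440.00.
DOL = £4,554,819.10 ÷ £905,919.10 = 5.0278; DFL = £905,919.10 ÷ £724,479.10 = 1.2504.
Combined leverage = 5.0278 × 1.2504 = 6.2868.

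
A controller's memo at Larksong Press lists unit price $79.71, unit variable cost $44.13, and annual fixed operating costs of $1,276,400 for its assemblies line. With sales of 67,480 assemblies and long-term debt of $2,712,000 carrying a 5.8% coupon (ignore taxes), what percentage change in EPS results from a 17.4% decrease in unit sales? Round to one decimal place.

-43.2%

Total contribution margin = 67,480 × $35.58 = $2,400,938.40.
Operating income = contribution − fixed costs = $2,400,938.40 − $1,276,400 = $1,124,538.40.
Interest = $157,296.00, so EBIT − I = $967,242.40.
DCL = total CM / (EBIT − I) = $2,400,938.40 / $967,242.40 = 2.4823.
%ΔEPS = DCL × %ΔSales = 2.4823 × -17.4% = -43.2%.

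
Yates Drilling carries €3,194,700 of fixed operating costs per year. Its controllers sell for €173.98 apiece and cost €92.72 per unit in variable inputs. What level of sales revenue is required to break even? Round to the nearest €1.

€6,839,945

CM per unit = €173.98 − €92.72 = €81.26; CM ratio = €81.26 / €173.98 = 0.4671.
Break-even sales = FC ÷ CM ratio = €3,194,700 × €173.98 / €81.26 = €6,839,945.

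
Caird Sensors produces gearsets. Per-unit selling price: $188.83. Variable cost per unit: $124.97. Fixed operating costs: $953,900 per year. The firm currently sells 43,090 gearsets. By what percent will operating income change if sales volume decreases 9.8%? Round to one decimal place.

At 43,090 units, contribution = 43,090 × $63.86 = $2,751,727.40.
Operating income = contribution − fixed costs = $2,751,727.40 − $953,900 = $1,797,827.40.
Degree of operating leverage = $2,751,727.40 / $1,797,827.40 = 1.5306.
%ΔEBIT = DOL × %ΔSales = 1.5306 × -9.8% = -15.0%.

-15.0%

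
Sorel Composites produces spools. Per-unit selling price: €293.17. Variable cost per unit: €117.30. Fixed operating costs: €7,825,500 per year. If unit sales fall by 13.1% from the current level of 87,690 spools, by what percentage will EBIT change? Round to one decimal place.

-26.6%

At 87,690 units, contribution = 87,690 × €175.87 = €15,422,040.30.
Operating income = contribution − fixed costs = €15,422,040.30 − €7,825,500 = €7,596,540.30.
So DOL = total CM / EBIT = €15,422,040.30 / €7,596,540.30 = 2.0301.
So EBIT moves 2.0301 × (-13.1%) = -26.6%.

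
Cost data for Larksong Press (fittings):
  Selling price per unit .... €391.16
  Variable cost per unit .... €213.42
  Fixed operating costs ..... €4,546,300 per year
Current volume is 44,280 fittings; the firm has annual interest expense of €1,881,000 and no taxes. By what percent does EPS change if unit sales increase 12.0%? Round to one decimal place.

Contribution at this volume is 44,280 × €177.74 = €7,870,327.20.
Operating income = contribution − fixed costs = €7,870,327.20 − €4,546,300 = €3,324,027.20.
After interest of €1,881,000.00, pre-tax earnings = €1,443,027.20.
DCL = total CM / (EBIT − I) = €7,870,327.20 / €1,443,027.20 = 5.4540.
EPS therefore changes by 5.4540 × (+12.0%) = +65.4%.

+65.4%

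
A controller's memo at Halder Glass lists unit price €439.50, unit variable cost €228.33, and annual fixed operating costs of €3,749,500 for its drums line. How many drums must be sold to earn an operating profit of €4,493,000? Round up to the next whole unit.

39,033 drums

Contribution margin per unit = €439.50 − €228.33 = €211.17.
Units = (FC + target) / CM = (€3,749,500 + €4,493,000) / €211.17 = 39,032.53, so 39,033 drums.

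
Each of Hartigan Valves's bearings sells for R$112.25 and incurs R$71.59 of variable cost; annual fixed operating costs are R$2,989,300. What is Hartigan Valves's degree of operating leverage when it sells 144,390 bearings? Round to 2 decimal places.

2.04

Total contribution margin = 144,390 × R$40.66 = R$5,870,897.40.
EBIT = R$5,870,897.40 − R$2,989,300 = R$2,881,597.40.
DOL = contribution ÷ EBIT = R$5,870,897.40 ÷ R$2,881,597.40 = 2.0374.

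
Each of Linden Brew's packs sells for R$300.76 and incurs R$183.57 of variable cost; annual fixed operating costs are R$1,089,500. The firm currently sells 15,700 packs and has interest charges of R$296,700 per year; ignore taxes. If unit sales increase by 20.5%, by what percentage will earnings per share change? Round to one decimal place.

Contribution at this volume is 15,700 × R$117.19 = R$1,839,883.00.
Operating income = contribution − fixed costs = R$1,839,883.00 − R$1,089,500 = R$750,383.00.
After interest of R$296,700.00, pre-tax earnings = R$453,683.00.
DCL = total CM / (EBIT − I) = R$1,839,883.00 / R$453,683.00 = 4.0554.
EPS therefore changes by 4.0554 × (+20.5%) = +83.1%.

+83.1%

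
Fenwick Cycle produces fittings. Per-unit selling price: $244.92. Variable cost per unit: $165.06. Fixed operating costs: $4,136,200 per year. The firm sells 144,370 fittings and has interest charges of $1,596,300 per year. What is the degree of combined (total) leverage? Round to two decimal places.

1.99

Contribution at this volume is 144,370 × $79.86 = $11,529,388.20.
Operating income = contribution − fixed costs = $11,529,388.20 − $4,136,200 = $7,393,188.20. Interest = $1,596,300.00.
DOL = $11,529,388.20 ÷ $7,393,188.20 = 1.5595; DFL = $7,393,188.20 ÷ $5,796,888.20 = 1.2754.
Combined leverage = 1.5595 × 1.2754 = 1.9890.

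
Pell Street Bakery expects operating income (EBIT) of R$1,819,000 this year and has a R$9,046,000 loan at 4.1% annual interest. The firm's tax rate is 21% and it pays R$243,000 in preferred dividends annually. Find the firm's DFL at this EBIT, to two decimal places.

Annual interest charges come to R$370,886.00.
Pre-tax preferred-dividend burden = R$243,000 ÷ (1 − 0.21) = R$307,594.94.
DFL = EBIT ÷ [EBIT − I − D_p/(1−t)] = R$1,819,000 ÷ [R$1,819,000 − R$370,886.00 − R$307,594.94] = R$1,819,000 ÷ R$1,140,519.06 = 1.5949.

1.59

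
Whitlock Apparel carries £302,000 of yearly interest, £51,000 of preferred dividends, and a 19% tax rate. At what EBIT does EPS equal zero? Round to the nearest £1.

£364,963

Grossing the preferred dividend up to pre-tax terms: £51,000 / (1 − 0.19) = £62,962.96.
Financial break-even EBIT = interest + D_p ÷ (1 − t) = £302,000 + £62,962.96 = £364,962.96.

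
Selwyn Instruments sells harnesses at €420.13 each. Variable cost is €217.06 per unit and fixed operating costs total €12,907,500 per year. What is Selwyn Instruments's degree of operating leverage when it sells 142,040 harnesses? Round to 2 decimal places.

Total contribution margin = 142,040 × €203.07 = €28,844,062.80.
EBIT = €28,844,062.80 − €12,907,500 = €15,936,562.80.
DOL = contribution ÷ EBIT = €28,844,062.80 ÷ €15,936,562.80 = 1.8099.

1.81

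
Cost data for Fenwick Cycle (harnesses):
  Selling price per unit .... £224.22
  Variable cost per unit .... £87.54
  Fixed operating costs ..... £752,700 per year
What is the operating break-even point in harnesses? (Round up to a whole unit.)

5,508 harnesses

Contribution margin per unit = £224.22 − £87.54 = £136.68.
Units to break even: £752,700 ÷ £136.68 = 5,507.02, rounded up to 5,508.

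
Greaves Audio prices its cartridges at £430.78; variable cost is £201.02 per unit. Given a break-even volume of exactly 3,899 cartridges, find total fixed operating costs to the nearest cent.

Each unit contributes £430.78 − £201.02 = £229.76.
Fixed costs = break-even units × CM = 3,899 × £229.76 = £895,834.24.

£895,834.24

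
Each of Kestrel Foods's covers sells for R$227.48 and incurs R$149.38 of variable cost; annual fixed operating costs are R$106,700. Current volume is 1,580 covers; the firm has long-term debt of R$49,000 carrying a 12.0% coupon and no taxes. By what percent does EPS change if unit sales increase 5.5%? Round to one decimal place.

Total contribution margin = 1,580 × R$78.10 = R$123,398.00.
Operating income = contribution − fixed costs = R$123,398.00 − R$106,700 = R$16,698.00.
Interest = R$5,880.00, so EBIT − I = R$10,818.00.
Degree of combined leverage = contribution ÷ (EBIT − I) = R$123,398.00 ÷ R$10,818.00 = 11.4067.
EPS therefore changes by 11.4067 × (+5.5%) = +62.7%.

+62.7%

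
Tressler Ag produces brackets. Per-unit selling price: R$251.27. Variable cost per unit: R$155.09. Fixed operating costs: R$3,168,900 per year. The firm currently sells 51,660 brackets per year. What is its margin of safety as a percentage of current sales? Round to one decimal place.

36.2%

Contribution margin per unit = R$251.27 − R$155.09 = R$96.18. Break-even units = R$3,168,900 ÷ R$96.18 = 32,947.60; break-even revenue = 32,947.60 × R$251.27 = R$8,278,743.01.
Actual sales revenue = 51,660 × R$251.27 = R$12,980,608.20.
Margin of safety = (R$12,980,608.20 − R$8,278,743.01) ÷ R$12,980,608.20 = 36.2%.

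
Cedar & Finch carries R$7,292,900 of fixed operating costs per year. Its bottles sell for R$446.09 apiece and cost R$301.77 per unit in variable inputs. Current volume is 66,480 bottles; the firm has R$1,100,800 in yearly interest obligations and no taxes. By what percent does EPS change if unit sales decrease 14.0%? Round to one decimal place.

-111.9%

Contribution at this volume is 66,480 × R$144.32 = R$9,594,393.60.
Operating income = contribution − fixed costs = R$9,594,393.60 − R$7,292,900 = R$2,301,493.60.
Interest = R$1,100,800.00, so EBIT − I = R$1,200,693.60.
DCL = total CM / (EBIT − I) = R$9,594,393.60 / R$1,200,693.60 = 7.9907.
EPS therefore changes by 7.9907 × (-14.0%) = -111.9%.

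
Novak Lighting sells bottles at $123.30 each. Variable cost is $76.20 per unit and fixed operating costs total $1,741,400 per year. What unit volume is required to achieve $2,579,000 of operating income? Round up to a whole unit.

Contribution margin per unit = $123.30 − $76.20 = $47.10.
Need Q such that Q × $47.10 − $1,741,400 = $2,579,000, i.e. Q = $4,320,400 / $47.10 = 91,728.24 → 91,729.

91,729 bottles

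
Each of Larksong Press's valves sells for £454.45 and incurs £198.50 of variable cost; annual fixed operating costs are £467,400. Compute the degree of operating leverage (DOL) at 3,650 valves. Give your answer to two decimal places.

2.00

Total contribution margin = 3,650 × £255.95 = £934,217.50.
Subtracting fixed costs: EBIT = £934,217.50 − £467,400 = £466,817.50.
Degree of operating leverage = £934,217.50 / £466,817.50 = 2.0012.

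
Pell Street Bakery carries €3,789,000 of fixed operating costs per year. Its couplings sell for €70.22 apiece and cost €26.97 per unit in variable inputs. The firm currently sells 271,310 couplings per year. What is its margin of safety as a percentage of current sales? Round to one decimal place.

Contribution margin per unit = €70.22 − €26.97 = €43.25. Break-even units = €3,789,000 ÷ €43.25 = 87,606.94; break-even revenue = 87,606.94 × €70.22 = €6,151,759.08.
Actual sales revenue = 271,310 × €70.22 = €19,051,388.20.
Margin of safety = (€19,051,388.20 − €6,151,759.08) ÷ €19,051,388.20 = 67.7%.

67.7%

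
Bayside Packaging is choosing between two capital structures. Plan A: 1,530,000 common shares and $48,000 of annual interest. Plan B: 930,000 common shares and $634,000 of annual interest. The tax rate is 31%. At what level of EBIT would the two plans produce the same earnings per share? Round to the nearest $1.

Set EPS_A = EPS_B: (EBIT − $48,000)(1 − 0.31) ÷ 1,530,000 = (EBIT − $634,000)(1 − 0.31) ÷ 930,000.
The (1 − t) factor cancels: (EBIT − 48,000) × 930,000 = (EBIT − 634,000) × 1,530,000.
EBIT × (1,530,000 − 930,000) = 634,000 × 1,530,000 − 48,000 × 930,000 = 925,380,000,000, so EBIT = 925,380,000,000 ÷ 600,000 = 1,542,300.00.

$1,542,300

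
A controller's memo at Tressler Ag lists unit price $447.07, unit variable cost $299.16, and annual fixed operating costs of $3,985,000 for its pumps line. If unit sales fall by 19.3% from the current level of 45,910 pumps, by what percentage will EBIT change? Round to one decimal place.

-46.7%

Contribution at this volume is 45,910 × $147.91 = $6,790,548.10.
Operating income = contribution − fixed costs = $6,790,548.10 − $3,985,000 = $2,805,548.10.
So DOL = total CM / EBIT = $6,790,548.10 / $2,805,548.10 = 2.4204.
%ΔEBIT = DOL × %ΔSales = 2.4204 × -19.3% = -46.7%.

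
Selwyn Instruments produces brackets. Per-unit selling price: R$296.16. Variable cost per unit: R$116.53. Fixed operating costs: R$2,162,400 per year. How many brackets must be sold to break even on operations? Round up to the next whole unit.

12,039 brackets

Unit CM = price − variable cost = R$296.16 − R$116.53 = R$179.63.
Units to break even: R$2,162,400 ÷ R$179.63 = 12,038.08, rounded up to 12,039.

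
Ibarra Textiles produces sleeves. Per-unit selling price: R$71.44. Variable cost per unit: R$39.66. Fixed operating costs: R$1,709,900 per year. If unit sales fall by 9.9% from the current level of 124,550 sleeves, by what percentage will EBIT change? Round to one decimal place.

-17.4%

At 124,550 units, contribution = 124,550 × R$31.78 = R$3,958,199.00.
Subtracting fixed costs: EBIT = R$3,958,199.00 − R$1,709,900 = R$2,248,299.00.
So DOL = total CM / EBIT = R$3,958,199.00 / R$2,248,299.00 = 1.7605.
So EBIT moves 1.7605 × (-9.9%) = -17.4%.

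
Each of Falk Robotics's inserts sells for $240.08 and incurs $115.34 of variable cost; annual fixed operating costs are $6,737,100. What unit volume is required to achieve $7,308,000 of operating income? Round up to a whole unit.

112,595 inserts

Each unit contributes $240.08 − $115.34 = $124.74.
Need Q such that Q × $124.74 − $6,737,100 = $7,308,000, i.e. Q = $14,045,100 / $124.74 = 112,595.00 → 112,595.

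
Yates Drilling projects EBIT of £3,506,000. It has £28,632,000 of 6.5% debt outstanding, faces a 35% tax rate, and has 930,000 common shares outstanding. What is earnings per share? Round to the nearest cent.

Pre-tax income = £3,506,000 − £1,861,080.00 = £1,644,920.00.
Net income = £1,644,920.00 × (1 − 0.35) = £1,069,198.00.
EPS = £1,069,198.00 ÷ 930,000 = £1.15.

£1.15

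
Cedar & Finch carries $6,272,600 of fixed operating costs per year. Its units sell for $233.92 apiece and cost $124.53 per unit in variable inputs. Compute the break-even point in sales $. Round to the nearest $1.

Contribution margin per unit = $233.92 − $124.53 = $109.39, a CM ratio of $109.39 ÷ $233.92 = 0.4676.
Break-even sales = FC ÷ CM ratio = $6,272,600 × $233.92 / $109.39 = $13,413,352.

$13,413,352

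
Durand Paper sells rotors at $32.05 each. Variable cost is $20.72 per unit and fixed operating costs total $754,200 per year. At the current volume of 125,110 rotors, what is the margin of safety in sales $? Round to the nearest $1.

Contribution margin per unit = $32.05 − $20.72 = $11.33. Break-even units = $754,200 ÷ $11.33 = 66,566.64; break-even revenue = 66,566.64 × $32.05 = $2,133,460.72.
Actual sales revenue = 125,110 × $32.05 = $4,009,775.50.
Margin of safety = $4,009,775.50 − $2,133,460.72 = $1,876,315.

$1,876,315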